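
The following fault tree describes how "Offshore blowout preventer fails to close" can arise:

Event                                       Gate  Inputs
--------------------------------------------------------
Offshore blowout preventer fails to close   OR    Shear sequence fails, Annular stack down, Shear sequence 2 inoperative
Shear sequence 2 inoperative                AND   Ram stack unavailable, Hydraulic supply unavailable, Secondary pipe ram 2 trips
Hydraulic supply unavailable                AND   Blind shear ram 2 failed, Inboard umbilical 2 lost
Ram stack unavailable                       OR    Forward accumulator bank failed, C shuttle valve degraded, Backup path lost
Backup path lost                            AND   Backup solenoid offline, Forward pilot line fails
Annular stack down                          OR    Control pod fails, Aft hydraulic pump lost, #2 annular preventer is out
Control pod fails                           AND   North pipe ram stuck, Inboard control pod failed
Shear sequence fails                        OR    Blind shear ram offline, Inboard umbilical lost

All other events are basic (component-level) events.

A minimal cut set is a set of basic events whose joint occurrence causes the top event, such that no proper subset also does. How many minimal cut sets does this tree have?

8

Shear sequence fails [OR]: union of children's cut sets → 2 cut set(s).
Control pod fails [AND]: one cut set from each child combined → 1 × 1 = 1 cut set(s).
Annular stack down [OR]: union of children's cut sets → 3 cut set(s).
Backup path lost [AND]: one cut set from each child combined → 1 × 1 = 1 cut set(s).
Ram stack unavailable [OR]: union of children's cut sets → 3 cut set(s).
Hydraulic supply unavailable [AND]: one cut set from each child combined → 1 × 1 = 1 cut set(s).
Shear sequence 2 inoperative [AND]: one cut set from each child combined → 3 × 1 × 1 = 3 cut set(s).
Offshore blowout preventer fails to close [OR]: union of children's cut sets → 8 cut set(s).
Minimal cut sets: {Blind shear ram offline}; {Inboard umbilical lost}; {Inboard control pod failed, North pipe ram stuck}; {Aft hydraulic pump lost}; {#2 annular preventer is out}; {Blind shear ram 2 failed, Forward accumulator bank failed, Inboard umbilical 2 lost, Secondary pipe ram 2 trips}; {Blind shear ram 2 failed, C shuttle valve degraded, Inboard umbilical 2 lost, Secondary pipe ram 2 trips}; {Backup solenoid offline, Blind shear ram 2 failed, Forward pilot line fails, Inboard umbilical 2 lost, Secondary pipe ram 2 trips}.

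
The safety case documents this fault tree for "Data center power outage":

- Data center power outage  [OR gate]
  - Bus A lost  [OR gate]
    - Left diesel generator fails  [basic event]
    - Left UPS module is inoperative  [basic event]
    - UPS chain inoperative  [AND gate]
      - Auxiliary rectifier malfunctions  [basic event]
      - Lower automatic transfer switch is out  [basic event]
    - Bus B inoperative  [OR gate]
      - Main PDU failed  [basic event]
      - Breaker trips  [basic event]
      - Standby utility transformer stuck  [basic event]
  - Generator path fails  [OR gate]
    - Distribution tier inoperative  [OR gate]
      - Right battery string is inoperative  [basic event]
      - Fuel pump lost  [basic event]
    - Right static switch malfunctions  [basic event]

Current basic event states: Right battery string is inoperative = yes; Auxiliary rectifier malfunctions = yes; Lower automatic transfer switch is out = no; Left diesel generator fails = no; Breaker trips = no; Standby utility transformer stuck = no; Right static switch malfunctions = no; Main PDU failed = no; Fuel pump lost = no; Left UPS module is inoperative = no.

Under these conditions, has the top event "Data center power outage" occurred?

UPS chain inoperative [AND]: Auxiliary rectifier malfunctions=occurs, Lower automatic transfer switch is out=not → not all inputs occur → does not occur.
Bus B inoperative [OR]: Main PDU failed=not, Breaker trips=not, Standby utility transformer stuck=not → no input occurs → does not occur.
Bus A lost [OR]: Left diesel generator fails=not, Left UPS module is inoperative=not, UPS chain inoperative=not, Bus B inoperative=not → no input occurs → does not occur.
Distribution tier inoperative [OR]: Right battery string is inoperative=occurs, Fuel pump lost=not → at least one input occurs → occurs.
Generator path fails [OR]: Distribution tier inoperative=occurs, Right static switch malfunctions=not → at least one input occurs → occurs.
Data center power outage [OR]: Bus A lost=not, Generator path fails=occurs → at least one input occurs → occurs.

Yes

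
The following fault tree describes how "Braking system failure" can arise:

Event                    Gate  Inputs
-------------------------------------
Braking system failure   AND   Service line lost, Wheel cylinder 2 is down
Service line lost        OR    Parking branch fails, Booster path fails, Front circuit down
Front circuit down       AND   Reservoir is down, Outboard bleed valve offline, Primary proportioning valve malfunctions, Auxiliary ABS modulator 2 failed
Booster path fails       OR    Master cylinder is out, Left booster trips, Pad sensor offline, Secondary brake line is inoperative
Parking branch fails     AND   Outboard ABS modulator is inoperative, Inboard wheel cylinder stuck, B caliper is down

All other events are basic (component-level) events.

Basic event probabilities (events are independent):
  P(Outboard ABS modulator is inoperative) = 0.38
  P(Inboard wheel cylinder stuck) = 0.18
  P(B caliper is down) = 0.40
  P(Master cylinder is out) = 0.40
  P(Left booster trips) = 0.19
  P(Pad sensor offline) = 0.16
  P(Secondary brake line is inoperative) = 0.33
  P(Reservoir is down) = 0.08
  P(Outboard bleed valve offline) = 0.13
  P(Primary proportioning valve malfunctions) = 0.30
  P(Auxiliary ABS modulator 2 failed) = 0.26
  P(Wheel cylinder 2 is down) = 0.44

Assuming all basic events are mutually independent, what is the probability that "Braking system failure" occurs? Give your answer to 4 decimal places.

P(Parking branch fails) [AND] = 0.38 × 0.18 × 0.40 = 0.027360
P(Booster path fails) [OR] = 1 − (1−0.40) × (1−0.19) × (1−0.16) × (1−0.33) = 0.726479
P(Front circuit down) [AND] = 0.08 × 0.13 × 0.30 × 0.26 = 0.000811
P(Service line lost) [OR] = 1 − (1−0.027360) × (1−0.726479) × (1−0.000811) = 0.734178
P(Braking system failure) [AND] = 0.734178 × 0.44 = 0.323038
Rounded to 4 decimal places: P(Braking system failure) ≈ 0.3230.

0.3230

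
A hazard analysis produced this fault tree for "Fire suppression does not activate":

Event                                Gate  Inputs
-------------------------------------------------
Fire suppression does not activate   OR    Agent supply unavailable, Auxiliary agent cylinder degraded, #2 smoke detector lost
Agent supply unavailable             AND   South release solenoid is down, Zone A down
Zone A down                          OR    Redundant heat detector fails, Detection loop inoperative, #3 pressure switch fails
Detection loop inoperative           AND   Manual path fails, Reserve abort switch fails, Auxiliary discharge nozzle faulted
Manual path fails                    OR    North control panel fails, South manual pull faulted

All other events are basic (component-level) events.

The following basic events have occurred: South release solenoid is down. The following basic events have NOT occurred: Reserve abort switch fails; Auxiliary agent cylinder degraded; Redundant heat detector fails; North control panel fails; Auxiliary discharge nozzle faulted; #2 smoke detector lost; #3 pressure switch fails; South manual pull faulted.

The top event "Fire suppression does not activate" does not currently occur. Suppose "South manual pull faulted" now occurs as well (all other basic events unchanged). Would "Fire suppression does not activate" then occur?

Counterfactual: set "South manual pull faulted" to occurred.
Manual path fails [OR]: North control panel fails=not, South manual pull faulted=occurs → at least one input occurs → occurs.
Detection loop inoperative [AND]: Manual path fails=occurs, Reserve abort switch fails=not, Auxiliary discharge nozzle faulted=not → not all inputs occur → does not occur.
Zone A down [OR]: Redundant heat detector fails=not, Detection loop inoperative=not, #3 pressure switch fails=not → no input occurs → does not occur.
Agent supply unavailable [AND]: South release solenoid is down=occurs, Zone A down=not → not all inputs occur → does not occur.
Fire suppression does not activate [OR]: Agent supply unavailable=not, Auxiliary agent cylinder degraded=not, #2 smoke detector lost=not → no input occurs → does not occur.

No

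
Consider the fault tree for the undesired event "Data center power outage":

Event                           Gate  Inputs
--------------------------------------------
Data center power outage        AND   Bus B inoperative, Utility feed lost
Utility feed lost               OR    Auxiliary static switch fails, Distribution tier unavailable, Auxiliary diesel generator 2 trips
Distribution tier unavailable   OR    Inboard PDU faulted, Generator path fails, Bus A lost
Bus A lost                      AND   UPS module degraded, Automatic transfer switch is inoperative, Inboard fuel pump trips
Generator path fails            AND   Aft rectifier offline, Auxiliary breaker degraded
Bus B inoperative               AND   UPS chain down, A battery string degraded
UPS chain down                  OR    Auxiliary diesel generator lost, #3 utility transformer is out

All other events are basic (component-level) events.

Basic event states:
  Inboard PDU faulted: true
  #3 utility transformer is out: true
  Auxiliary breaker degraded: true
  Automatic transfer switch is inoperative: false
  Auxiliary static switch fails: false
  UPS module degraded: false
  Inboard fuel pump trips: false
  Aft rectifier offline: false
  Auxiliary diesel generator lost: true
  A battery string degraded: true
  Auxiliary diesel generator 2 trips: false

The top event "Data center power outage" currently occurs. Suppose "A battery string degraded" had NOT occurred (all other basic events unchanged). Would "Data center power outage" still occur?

Counterfactual: set "A battery string degraded" to not occurred.
UPS chain down [OR]: Auxiliary diesel generator lost=occurs, #3 utility transformer is out=occurs → at least one input occurs → occurs.
Bus B inoperative [AND]: UPS chain down=occurs, A battery string degraded=not → not all inputs occur → does not occur.
Generator path fails [AND]: Aft rectifier offline=not, Auxiliary breaker degraded=occurs → not all inputs occur → does not occur.
Bus A lost [AND]: UPS module degraded=not, Automatic transfer switch is inoperative=not, Inboard fuel pump trips=not → not all inputs occur → does not occur.
Distribution tier unavailable [OR]: Inboard PDU faulted=occurs, Generator path fails=not, Bus A lost=not → at least one input occurs → occurs.
Utility feed lost [OR]: Auxiliary static switch fails=not, Distribution tier unavailable=occurs, Auxiliary diesel generator 2 trips=not → at least one input occurs → occurs.
Data center power outage [AND]: Bus B inoperative=not, Utility feed lost=occurs → not all inputs occur → does not occur.

No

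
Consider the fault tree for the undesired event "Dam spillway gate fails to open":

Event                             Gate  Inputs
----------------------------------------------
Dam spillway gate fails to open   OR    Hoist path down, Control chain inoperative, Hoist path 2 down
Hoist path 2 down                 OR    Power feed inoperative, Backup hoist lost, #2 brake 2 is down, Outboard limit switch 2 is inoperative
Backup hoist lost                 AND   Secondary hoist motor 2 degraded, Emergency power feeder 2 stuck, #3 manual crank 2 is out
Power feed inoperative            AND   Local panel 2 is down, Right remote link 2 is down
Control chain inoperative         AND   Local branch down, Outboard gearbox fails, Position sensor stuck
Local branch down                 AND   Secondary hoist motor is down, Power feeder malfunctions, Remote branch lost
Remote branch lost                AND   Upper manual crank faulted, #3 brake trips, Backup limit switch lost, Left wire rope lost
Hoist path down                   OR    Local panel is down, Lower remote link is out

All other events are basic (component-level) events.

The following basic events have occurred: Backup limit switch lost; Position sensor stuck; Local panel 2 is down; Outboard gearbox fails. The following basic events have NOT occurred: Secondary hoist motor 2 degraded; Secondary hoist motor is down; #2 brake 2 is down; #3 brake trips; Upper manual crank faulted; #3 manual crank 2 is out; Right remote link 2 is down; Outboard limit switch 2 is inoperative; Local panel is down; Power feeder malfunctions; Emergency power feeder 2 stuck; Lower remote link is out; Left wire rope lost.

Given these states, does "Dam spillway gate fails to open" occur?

Hoist path down [OR]: Local panel is down=not, Lower remote link is out=not → no input occurs → does not occur.
Remote branch lost [AND]: Upper manual crank faulted=not, #3 brake trips=not, Backup limit switch lost=occurs, Left wire rope lost=not → not all inputs occur → does not occur.
Local branch down [AND]: Secondary hoist motor is down=not, Power feeder malfunctions=not, Remote branch lost=not → not all inputs occur → does not occur.
Control chain inoperative [AND]: Local branch down=not, Outboard gearbox fails=occurs, Position sensor stuck=occurs → not all inputs occur → does not occur.
Power feed inoperative [AND]: Local panel 2 is down=occurs, Right remote link 2 is down=not → not all inputs occur → does not occur.
Backup hoist lost [AND]: Secondary hoist motor 2 degraded=not, Emergency power feeder 2 stuck=not, #3 manual crank 2 is out=not → not all inputs occur → does not occur.
Hoist path 2 down [OR]: Power feed inoperative=not, Backup hoist lost=not, #2 brake 2 is down=not, Outboard limit switch 2 is inoperative=not → no input occurs → does not occur.
Dam spillway gate fails to open [OR]: Hoist path down=not, Control chain inoperative=not, Hoist path 2 down=not → no input occurs → does not occur.

No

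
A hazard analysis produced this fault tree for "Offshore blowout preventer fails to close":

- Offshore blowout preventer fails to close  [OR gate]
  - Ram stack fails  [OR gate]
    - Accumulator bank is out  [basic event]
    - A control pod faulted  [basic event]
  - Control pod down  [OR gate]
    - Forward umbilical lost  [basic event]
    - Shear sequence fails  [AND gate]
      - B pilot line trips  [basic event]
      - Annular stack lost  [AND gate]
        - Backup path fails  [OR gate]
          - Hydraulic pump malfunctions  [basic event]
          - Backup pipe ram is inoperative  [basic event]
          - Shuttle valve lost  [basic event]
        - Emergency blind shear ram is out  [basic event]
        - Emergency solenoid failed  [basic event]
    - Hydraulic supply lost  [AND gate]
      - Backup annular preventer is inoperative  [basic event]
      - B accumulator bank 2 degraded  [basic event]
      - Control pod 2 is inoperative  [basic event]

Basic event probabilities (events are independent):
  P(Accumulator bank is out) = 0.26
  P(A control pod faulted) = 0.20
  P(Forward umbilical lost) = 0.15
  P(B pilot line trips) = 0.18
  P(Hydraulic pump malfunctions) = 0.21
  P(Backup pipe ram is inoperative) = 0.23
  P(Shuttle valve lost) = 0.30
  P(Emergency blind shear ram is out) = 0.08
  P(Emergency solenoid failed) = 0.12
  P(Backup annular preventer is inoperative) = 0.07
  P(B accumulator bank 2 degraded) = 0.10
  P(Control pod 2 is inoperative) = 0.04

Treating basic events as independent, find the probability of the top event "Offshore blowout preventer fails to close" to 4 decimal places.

P(Ram stack fails) [OR] = 1 − (1−0.26) × (1−0.20) = 0.408000
P(Backup path fails) [OR] = 1 − (1−0.21) × (1−0.23) × (1−0.30) = 0.574190
P(Annular stack lost) [AND] = 0.574190 × 0.08 × 0.12 = 0.005512
P(Shear sequence fails) [AND] = 0.18 × 0.005512 = 0.000992
P(Hydraulic supply lost) [AND] = 0.07 × 0.10 × 0.04 = 0.000280
P(Control pod down) [OR] = 1 − (1−0.15) × (1−0.000992) × (1−0.000280) = 0.151081
P(Offshore blowout preventer fails to close) [OR] = 1 − (1−0.408000) × (1−0.151081) = 0.497440
Rounded to 4 decimal places: P(Offshore blowout preventer fails to close) ≈ 0.4974.

0.4974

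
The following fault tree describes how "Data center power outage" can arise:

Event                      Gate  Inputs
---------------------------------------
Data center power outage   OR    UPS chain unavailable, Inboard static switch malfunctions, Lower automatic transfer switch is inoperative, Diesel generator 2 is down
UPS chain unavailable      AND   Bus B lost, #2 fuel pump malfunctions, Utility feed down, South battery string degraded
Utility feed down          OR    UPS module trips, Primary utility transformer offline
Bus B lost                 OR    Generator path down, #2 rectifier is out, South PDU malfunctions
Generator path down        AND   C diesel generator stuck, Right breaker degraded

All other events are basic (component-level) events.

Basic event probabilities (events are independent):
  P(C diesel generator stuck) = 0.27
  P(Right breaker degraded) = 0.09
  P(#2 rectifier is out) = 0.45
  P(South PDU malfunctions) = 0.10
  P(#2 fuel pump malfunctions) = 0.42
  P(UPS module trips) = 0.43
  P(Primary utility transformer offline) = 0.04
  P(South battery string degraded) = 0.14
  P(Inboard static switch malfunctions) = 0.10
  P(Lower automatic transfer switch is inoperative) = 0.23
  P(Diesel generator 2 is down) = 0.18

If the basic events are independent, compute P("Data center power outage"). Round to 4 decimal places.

0.4396

P(Generator path down) [AND] = 0.27 × 0.09 = 0.024300
P(Bus B lost) [OR] = 1 − (1−0.024300) × (1−0.45) × (1−0.10) = 0.517029
P(Utility feed down) [OR] = 1 − (1−0.43) × (1−0.04) = 0.452800
P(UPS chain unavailable) [AND] = 0.517029 × 0.42 × 0.452800 × 0.14 = 0.013766
P(Data center power outage) [OR] = 1 − (1−0.013766) × (1−0.10) × (1−0.23) × (1−0.18) = 0.439563
Rounded to 4 decimal places: P(Data center power outage) ≈ 0.4396.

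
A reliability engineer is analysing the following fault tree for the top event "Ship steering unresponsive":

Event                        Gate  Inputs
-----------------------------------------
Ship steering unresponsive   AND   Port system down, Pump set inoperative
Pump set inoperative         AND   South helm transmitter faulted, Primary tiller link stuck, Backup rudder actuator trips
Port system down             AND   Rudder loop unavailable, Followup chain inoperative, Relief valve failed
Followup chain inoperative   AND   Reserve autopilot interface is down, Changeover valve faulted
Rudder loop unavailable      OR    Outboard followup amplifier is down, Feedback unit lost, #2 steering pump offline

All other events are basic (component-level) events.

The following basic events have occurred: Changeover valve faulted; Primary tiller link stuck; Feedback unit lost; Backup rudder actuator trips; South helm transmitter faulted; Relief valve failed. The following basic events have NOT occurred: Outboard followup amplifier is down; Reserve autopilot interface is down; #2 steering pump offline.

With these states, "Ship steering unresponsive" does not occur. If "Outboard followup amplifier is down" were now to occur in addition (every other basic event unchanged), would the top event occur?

No

Counterfactual: set "Outboard followup amplifier is down" to occurred.
Rudder loop unavailable [OR]: Outboard followup amplifier is down=occurs, Feedback unit lost=occurs, #2 steering pump offline=not → at least one input occurs → occurs.
Followup chain inoperative [AND]: Reserve autopilot interface is down=not, Changeover valve faulted=occurs → not all inputs occur → does not occur.
Port system down [AND]: Rudder loop unavailable=occurs, Followup chain inoperative=not, Relief valve failed=occurs → not all inputs occur → does not occur.
Pump set inoperative [AND]: South helm transmitter faulted=occurs, Primary tiller link stuck=occurs, Backup rudder actuator trips=occurs → all inputs occur → occurs.
Ship steering unresponsive [AND]: Port system down=not, Pump set inoperative=occurs → not all inputs occur → does not occur.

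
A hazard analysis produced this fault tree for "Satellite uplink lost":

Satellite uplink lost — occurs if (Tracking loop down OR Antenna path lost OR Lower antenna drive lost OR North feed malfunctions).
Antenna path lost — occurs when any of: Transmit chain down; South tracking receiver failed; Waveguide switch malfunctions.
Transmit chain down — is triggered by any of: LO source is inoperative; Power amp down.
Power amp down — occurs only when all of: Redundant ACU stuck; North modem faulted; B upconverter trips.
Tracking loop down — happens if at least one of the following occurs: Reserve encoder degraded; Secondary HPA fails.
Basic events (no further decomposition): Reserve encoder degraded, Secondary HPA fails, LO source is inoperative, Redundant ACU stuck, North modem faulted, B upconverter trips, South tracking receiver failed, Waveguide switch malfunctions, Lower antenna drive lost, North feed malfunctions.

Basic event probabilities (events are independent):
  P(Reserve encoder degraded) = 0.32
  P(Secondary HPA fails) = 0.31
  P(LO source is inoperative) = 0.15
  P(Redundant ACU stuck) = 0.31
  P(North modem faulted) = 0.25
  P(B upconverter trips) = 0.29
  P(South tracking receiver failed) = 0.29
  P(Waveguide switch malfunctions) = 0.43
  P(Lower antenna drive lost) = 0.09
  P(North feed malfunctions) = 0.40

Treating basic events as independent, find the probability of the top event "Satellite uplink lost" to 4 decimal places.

P(Tracking loop down) [OR] = 1 − (1−0.32) × (1−0.31) = 0.530800
P(Power amp down) [AND] = 0.31 × 0.25 × 0.29 = 0.022475
P(Transmit chain down) [OR] = 1 − (1−0.15) × (1−0.022475) = 0.169104
P(Antenna path lost) [OR] = 1 − (1−0.169104) × (1−0.29) × (1−0.43) = 0.663736
P(Satellite uplink lost) [OR] = 1 − (1−0.530800) × (1−0.663736) × (1−0.09) × (1−0.40) = 0.913855
Rounded to 4 decimal places: P(Satellite uplink lost) ≈ 0.9139.

0.9139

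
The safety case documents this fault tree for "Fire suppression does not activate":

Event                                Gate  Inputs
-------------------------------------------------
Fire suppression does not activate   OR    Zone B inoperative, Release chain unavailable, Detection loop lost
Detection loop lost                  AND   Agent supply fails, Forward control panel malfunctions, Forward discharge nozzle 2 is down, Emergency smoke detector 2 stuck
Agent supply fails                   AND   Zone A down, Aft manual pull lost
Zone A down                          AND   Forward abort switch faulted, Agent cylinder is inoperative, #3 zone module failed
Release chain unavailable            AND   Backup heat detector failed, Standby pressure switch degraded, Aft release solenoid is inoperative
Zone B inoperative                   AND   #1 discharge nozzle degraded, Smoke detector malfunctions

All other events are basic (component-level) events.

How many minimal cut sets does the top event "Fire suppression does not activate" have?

Zone B inoperative [AND]: one cut set from each child combined → 1 × 1 = 1 cut set(s).
Release chain unavailable [AND]: one cut set from each child combined → 1 × 1 × 1 = 1 cut set(s).
Zone A down [AND]: one cut set from each child combined → 1 × 1 × 1 = 1 cut set(s).
Agent supply fails [AND]: one cut set from each child combined → 1 × 1 = 1 cut set(s).
Detection loop lost [AND]: one cut set from each child combined → 1 × 1 × 1 × 1 = 1 cut set(s).
Fire suppression does not activate [OR]: union of children's cut sets → 3 cut set(s).
Minimal cut sets: {#1 discharge nozzle degraded, Smoke detector malfunctions}; {Aft release solenoid is inoperative, Backup heat detector failed, Standby pressure switch degraded}; {#3 zone module failed, Aft manual pull lost, Agent cylinder is inoperative, Emergency smoke detector 2 stuck, Forward abort switch faulted, Forward control panel malfunctions, Forward discharge nozzle 2 is down}.

3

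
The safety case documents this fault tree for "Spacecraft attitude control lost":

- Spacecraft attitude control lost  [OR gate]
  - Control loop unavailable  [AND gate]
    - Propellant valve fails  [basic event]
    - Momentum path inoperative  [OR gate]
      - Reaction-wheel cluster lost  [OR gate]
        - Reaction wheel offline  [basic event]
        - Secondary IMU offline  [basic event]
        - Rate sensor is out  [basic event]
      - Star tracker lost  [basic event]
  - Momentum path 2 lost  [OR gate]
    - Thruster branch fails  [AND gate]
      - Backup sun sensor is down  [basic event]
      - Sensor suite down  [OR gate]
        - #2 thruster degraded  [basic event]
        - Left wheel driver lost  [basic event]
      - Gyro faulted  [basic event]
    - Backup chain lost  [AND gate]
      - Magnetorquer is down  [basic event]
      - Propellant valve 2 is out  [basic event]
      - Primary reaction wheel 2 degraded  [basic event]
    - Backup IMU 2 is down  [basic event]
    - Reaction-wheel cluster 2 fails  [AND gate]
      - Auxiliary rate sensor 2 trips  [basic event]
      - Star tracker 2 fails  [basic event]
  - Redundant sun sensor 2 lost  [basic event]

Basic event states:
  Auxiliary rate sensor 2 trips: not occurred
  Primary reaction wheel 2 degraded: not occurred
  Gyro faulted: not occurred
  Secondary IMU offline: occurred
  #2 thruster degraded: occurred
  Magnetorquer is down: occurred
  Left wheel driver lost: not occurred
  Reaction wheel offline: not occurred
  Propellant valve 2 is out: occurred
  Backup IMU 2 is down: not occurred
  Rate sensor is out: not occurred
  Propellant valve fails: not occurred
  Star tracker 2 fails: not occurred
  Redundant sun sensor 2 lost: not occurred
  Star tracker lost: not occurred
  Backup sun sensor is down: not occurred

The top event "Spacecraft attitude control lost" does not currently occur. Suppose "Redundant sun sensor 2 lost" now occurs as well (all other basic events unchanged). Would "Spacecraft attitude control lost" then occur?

Yes

Counterfactual: set "Redundant sun sensor 2 lost" to occurred.
Reaction-wheel cluster lost [OR]: Reaction wheel offline=not, Secondary IMU offline=occurs, Rate sensor is out=not → at least one input occurs → occurs.
Momentum path inoperative [OR]: Reaction-wheel cluster lost=occurs, Star tracker lost=not → at least one input occurs → occurs.
Control loop unavailable [AND]: Propellant valve fails=not, Momentum path inoperative=occurs → not all inputs occur → does not occur.
Sensor suite down [OR]: #2 thruster degraded=occurs, Left wheel driver lost=not → at least one input occurs → occurs.
Thruster branch fails [AND]: Backup sun sensor is down=not, Sensor suite down=occurs, Gyro faulted=not → not all inputs occur → does not occur.
Backup chain lost [AND]: Magnetorquer is down=occurs, Propellant valve 2 is out=occurs, Primary reaction wheel 2 degraded=not → not all inputs occur → does not occur.
Reaction-wheel cluster 2 fails [AND]: Auxiliary rate sensor 2 trips=not, Star tracker 2 fails=not → not all inputs occur → does not occur.
Momentum path 2 lost [OR]: Thruster branch fails=not, Backup chain lost=not, Backup IMU 2 is down=not, Reaction-wheel cluster 2 fails=not → no input occurs → does not occur.
Spacecraft attitude control lost [OR]: Control loop unavailable=not, Momentum path 2 lost=not, Redundant sun sensor 2 lost=occurs → at least one input occurs → occurs.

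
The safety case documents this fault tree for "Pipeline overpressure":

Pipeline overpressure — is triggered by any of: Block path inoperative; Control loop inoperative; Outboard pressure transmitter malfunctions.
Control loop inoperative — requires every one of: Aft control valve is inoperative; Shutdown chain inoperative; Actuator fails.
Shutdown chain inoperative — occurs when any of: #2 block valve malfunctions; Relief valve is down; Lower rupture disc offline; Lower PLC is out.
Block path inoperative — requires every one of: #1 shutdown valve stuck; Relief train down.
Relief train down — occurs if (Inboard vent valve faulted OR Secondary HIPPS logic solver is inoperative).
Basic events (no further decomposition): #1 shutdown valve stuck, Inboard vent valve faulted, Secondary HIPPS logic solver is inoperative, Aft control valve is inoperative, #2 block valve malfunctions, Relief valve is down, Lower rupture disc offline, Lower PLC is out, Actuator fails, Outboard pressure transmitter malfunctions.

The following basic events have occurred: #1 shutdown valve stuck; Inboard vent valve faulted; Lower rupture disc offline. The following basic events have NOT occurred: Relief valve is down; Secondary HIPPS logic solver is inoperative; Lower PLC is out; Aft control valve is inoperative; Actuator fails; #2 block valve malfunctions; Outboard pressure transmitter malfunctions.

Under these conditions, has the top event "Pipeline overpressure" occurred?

Relief train down [OR]: Inboard vent valve faulted=occurs, Secondary HIPPS logic solver is inoperative=not → at least one input occurs → occurs.
Block path inoperative [AND]: #1 shutdown valve stuck=occurs, Relief train down=occurs → all inputs occur → occurs.
Shutdown chain inoperative [OR]: #2 block valve malfunctions=not, Relief valve is down=not, Lower rupture disc offline=occurs, Lower PLC is out=not → at least one input occurs → occurs.
Control loop inoperative [AND]: Aft control valve is inoperative=not, Shutdown chain inoperative=occurs, Actuator fails=not → not all inputs occur → does not occur.
Pipeline overpressure [OR]: Block path inoperative=occurs, Control loop inoperative=not, Outboard pressure transmitter malfunctions=not → at least one input occurs → occurs.

Yes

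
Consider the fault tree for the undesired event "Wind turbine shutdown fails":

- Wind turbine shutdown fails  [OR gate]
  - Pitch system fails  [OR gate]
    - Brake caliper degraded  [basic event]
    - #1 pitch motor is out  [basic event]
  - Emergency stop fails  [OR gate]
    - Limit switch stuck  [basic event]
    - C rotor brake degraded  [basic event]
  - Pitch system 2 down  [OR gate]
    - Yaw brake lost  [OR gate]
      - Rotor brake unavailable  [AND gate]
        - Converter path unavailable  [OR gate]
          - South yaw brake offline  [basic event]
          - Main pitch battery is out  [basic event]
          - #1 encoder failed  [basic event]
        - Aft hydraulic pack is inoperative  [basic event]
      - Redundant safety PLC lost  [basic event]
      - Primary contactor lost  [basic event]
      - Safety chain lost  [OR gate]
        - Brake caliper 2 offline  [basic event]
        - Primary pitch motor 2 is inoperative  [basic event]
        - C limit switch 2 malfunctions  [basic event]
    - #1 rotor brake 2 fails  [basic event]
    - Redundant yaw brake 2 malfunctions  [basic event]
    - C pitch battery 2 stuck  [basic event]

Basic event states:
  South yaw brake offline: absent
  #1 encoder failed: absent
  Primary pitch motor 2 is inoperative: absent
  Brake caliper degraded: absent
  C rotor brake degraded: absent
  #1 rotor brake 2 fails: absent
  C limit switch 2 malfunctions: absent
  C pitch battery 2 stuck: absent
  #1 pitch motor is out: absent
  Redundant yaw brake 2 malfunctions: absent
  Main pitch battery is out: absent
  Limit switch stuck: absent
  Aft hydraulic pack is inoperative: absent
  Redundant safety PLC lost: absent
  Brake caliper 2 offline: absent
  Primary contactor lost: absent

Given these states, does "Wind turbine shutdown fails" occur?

No

Pitch system fails [OR]: Brake caliper degraded=not, #1 pitch motor is out=not → no input occurs → does not occur.
Emergency stop fails [OR]: Limit switch stuck=not, C rotor brake degraded=not → no input occurs → does not occur.
Converter path unavailable [OR]: South yaw brake offline=not, Main pitch battery is out=not, #1 encoder failed=not → no input occurs → does not occur.
Rotor brake unavailable [AND]: Converter path unavailable=not, Aft hydraulic pack is inoperative=not → not all inputs occur → does not occur.
Safety chain lost [OR]: Brake caliper 2 offline=not, Primary pitch motor 2 is inoperative=not, C limit switch 2 malfunctions=not → no input occurs → does not occur.
Yaw brake lost [OR]: Rotor brake unavailable=not, Redundant safety PLC lost=not, Primary contactor lost=not, Safety chain lost=not → no input occurs → does not occur.
Pitch system 2 down [OR]: Yaw brake lost=not, #1 rotor brake 2 fails=not, Redundant yaw brake 2 malfunctions=not, C pitch battery 2 stuck=not → no input occurs → does not occur.
Wind turbine shutdown fails [OR]: Pitch system fails=not, Emergency stop fails=not, Pitch system 2 down=not → no input occurs → does not occur.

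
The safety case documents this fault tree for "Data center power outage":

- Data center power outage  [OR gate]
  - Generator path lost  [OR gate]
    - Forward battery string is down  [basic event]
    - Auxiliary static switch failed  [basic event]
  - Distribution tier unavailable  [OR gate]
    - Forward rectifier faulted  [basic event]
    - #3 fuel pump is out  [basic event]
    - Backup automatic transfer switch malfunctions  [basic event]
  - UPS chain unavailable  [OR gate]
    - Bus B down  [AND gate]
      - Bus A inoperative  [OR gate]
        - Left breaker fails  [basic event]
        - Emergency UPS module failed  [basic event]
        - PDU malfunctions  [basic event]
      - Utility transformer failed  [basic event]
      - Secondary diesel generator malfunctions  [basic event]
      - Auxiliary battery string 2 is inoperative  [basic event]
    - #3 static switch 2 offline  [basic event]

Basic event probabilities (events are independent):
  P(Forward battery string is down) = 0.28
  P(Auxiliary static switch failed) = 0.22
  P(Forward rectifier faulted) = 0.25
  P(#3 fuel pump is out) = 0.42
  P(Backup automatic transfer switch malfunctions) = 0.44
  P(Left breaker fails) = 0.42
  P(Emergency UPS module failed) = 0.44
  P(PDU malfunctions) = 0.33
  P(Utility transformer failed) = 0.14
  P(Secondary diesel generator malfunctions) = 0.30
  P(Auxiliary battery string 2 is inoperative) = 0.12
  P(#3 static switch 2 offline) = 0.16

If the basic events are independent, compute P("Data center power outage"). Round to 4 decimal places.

0.8855

P(Generator path lost) [OR] = 1 − (1−0.28) × (1−0.22) = 0.438400
P(Distribution tier unavailable) [OR] = 1 − (1−0.25) × (1−0.42) × (1−0.44) = 0.756400
P(Bus A inoperative) [OR] = 1 − (1−0.42) × (1−0.44) × (1−0.33) = 0.782384
P(Bus B down) [AND] = 0.782384 × 0.14 × 0.30 × 0.12 = 0.003943
P(UPS chain unavailable) [OR] = 1 − (1−0.003943) × (1−0.16) = 0.163312
P(Data center power outage) [OR] = 1 − (1−0.438400) × (1−0.756400) × (1−0.163312) = 0.885536
Rounded to 4 decimal places: P(Data center power outage) ≈ 0.8855.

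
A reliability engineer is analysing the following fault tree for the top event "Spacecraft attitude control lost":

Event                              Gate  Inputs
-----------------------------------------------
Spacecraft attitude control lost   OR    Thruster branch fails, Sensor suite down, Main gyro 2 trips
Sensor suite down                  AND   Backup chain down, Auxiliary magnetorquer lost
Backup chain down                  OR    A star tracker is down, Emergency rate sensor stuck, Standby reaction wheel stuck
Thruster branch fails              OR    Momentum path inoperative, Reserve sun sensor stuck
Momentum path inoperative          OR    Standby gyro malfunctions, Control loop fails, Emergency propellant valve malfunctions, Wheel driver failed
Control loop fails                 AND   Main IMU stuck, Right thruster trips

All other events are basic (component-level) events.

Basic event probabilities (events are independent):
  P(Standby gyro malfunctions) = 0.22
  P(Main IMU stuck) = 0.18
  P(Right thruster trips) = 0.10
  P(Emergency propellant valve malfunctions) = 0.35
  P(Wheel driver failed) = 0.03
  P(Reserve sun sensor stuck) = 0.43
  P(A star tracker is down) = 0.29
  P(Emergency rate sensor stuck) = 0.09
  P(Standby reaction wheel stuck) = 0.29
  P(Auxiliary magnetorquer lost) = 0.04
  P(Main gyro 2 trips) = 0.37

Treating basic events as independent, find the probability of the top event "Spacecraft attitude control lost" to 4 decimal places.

P(Control loop fails) [AND] = 0.18 × 0.10 = 0.018000
P(Momentum path inoperative) [OR] = 1 − (1−0.22) × (1−0.018000) × (1−0.35) × (1−0.03) = 0.517062
P(Thruster branch fails) [OR] = 1 − (1−0.517062) × (1−0.43) = 0.724725
P(Backup chain down) [OR] = 1 − (1−0.29) × (1−0.09) × (1−0.29) = 0.541269
P(Sensor suite down) [AND] = 0.541269 × 0.04 = 0.021651
P(Spacecraft attitude control lost) [OR] = 1 − (1−0.724725) × (1−0.021651) × (1−0.37) = 0.830332
Rounded to 4 decimal places: P(Spacecraft attitude control lost) ≈ 0.8303.

0.8303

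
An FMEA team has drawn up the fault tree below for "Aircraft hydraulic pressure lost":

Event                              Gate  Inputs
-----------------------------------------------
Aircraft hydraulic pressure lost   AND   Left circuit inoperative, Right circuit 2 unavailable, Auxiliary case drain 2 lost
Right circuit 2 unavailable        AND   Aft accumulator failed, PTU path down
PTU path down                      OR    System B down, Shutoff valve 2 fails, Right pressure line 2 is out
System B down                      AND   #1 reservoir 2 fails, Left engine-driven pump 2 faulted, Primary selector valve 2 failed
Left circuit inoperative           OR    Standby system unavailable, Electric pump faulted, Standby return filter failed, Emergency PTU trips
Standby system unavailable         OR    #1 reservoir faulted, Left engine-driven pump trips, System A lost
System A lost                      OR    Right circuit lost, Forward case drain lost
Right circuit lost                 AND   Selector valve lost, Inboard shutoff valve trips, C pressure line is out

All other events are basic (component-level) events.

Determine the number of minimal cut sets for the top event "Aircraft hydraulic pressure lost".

Right circuit lost [AND]: one cut set from each child combined → 1 × 1 × 1 = 1 cut set(s).
System A lost [OR]: union of children's cut sets → 2 cut set(s).
Standby system unavailable [OR]: union of children's cut sets → 4 cut set(s).
Left circuit inoperative [OR]: union of children's cut sets → 7 cut set(s).
System B down [AND]: one cut set from each child combined → 1 × 1 × 1 = 1 cut set(s).
PTU path down [OR]: union of children's cut sets → 3 cut set(s).
Right circuit 2 unavailable [AND]: one cut set from each child combined → 1 × 3 = 3 cut set(s).
Aircraft hydraulic pressure lost [AND]: one cut set from each child combined → 7 × 3 × 1 = 21 cut set(s).

21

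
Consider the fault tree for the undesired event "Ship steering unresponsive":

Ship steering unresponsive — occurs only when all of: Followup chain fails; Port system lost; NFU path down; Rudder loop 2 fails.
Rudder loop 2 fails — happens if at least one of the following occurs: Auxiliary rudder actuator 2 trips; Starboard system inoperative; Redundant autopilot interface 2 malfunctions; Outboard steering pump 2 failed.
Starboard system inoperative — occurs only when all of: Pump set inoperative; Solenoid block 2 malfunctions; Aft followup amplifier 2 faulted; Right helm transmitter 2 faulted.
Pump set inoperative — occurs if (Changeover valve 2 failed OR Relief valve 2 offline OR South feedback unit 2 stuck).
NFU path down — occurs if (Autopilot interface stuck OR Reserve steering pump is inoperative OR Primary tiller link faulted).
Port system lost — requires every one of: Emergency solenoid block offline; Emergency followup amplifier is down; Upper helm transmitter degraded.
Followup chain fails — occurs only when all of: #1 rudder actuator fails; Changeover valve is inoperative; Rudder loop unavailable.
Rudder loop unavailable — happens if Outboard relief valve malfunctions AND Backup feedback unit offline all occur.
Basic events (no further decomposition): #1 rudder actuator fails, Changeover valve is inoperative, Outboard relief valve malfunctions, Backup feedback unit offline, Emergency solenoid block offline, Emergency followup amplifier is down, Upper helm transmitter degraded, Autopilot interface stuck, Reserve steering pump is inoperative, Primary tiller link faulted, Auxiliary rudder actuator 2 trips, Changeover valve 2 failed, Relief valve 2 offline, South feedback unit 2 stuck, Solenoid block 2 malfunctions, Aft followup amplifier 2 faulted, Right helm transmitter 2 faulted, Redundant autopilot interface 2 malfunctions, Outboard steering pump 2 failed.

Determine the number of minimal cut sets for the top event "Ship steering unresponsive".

18

Rudder loop unavailable [AND]: one cut set from each child combined → 1 × 1 = 1 cut set(s).
Followup chain fails [AND]: one cut set from each child combined → 1 × 1 × 1 = 1 cut set(s).
Port system lost [AND]: one cut set from each child combined → 1 × 1 × 1 = 1 cut set(s).
NFU path down [OR]: union of children's cut sets → 3 cut set(s).
Pump set inoperative [OR]: union of children's cut sets → 3 cut set(s).
Starboard system inoperative [AND]: one cut set from each child combined → 3 × 1 × 1 × 1 = 3 cut set(s).
Rudder loop 2 fails [OR]: union of children's cut sets → 6 cut set(s).
Ship steering unresponsive [AND]: one cut set from each child combined → 1 × 1 × 3 × 6 = 18 cut set(s).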